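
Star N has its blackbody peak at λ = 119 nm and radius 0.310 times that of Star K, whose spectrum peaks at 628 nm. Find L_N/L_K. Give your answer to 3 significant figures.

Wien's law gives T ∝ 1/λ_max, so T_N/T_K = λ_K/λ_N = 628/119 = 5.277.
Then L ∝ R²T⁴ gives L_N/L_K = (0.310)² × (5.277)⁴ = 0.09610 × 775.6 = 74.54.

74.5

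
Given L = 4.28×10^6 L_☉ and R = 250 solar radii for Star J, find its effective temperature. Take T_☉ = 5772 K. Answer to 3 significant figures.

1.66×10^4 K

T/T_☉ = (L/L_☉)^(1/4) / (R/R_☉)^(1/2)
T = 5772 × (4.28×10^6)^(1/4) / √(250) = 5772 × 45.48 / 15.81 = 1.660×10^4 K.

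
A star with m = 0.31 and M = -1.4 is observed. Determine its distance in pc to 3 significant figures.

22.0 pc

m − M = 5 log₁₀(d/10 pc)
0.31 − (-1.4) = 1.71 = 5 log₁₀(d/10)
d = 10 × 10^(1.71/5) = 10 × 10^0.342 = 21.98 pc.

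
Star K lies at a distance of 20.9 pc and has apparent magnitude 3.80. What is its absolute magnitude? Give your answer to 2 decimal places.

2.20

M = m − 5 log₁₀(d/10 pc) = 3.80 − 5 log₁₀(20.9/10)
  = 3.80 − 5 × 0.320 = 3.80 − 1.60 = 2.20.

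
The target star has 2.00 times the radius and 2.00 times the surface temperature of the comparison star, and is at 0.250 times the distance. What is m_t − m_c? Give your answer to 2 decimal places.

L_t/L_c = (2.00)²(2.00)⁴ = 64.00.
F_t/F_c = (L_t/L_c)/(d_t/d_c)² = 64.00/0.06250 = 1024.
m_t − m_c = −2.5 log₁₀(1024) = -7.53.

-7.53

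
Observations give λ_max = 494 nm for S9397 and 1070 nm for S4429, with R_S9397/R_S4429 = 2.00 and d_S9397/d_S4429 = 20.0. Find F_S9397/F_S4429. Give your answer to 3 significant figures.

Wien's law: T_S9397/T_S4429 = λ_S4429/λ_S9397 = 1070/494 = 2.166.
L_S9397/L_S4429 = (R_S9397/R_S4429)²(T_S9397/T_S4429)⁴ = (2.00)²(2.166)⁴ = 88.04.
F_S9397/F_S4429 = (L_S9397/L_S4429)/(d_S9397/d_S4429)² = 88.04/(20.0)² = 0.2201.

0.220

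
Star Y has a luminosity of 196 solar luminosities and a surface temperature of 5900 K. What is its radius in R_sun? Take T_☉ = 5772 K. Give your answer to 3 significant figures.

13.4 R_sun

R/R_☉ = √(L/L_☉) / (T/T_☉)² = √(196) / (1.022)²
       = 14.00 / 1.045 = 13.40.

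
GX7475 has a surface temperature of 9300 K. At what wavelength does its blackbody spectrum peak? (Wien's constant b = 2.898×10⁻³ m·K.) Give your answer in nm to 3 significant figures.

312 nm

λ_max = b/T = 2.898×10⁻³ / 9300 = 3.12×10^-7 m = 311.6 nm.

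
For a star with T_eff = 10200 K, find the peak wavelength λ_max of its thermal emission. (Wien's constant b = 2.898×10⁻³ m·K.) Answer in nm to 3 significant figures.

λ_max = b/T = 2.898×10⁻³ / 10200 = 2.84×10^-7 m = 284.1 nm.

284 nm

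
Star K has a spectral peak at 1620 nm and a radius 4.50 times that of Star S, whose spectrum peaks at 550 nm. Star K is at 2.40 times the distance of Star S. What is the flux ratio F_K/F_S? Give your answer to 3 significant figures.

Wien's law: T_K/T_S = λ_S/λ_K = 550/1620 = 0.3395.
L_K/L_S = (R_K/R_S)²(T_K/T_S)⁴ = (4.50)²(0.3395)⁴ = 0.2690.
F_K/F_S = (L_K/L_S)/(d_K/d_S)² = 0.2690/(2.40)² = 0.04671.

0.0467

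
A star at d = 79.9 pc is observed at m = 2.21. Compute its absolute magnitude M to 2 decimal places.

-2.30

M = m − 5 log₁₀(d/10 pc) = 2.21 − 5 log₁₀(79.9/10)
  = 2.21 − 5 × 0.903 = 2.21 − 4.51 = -2.30.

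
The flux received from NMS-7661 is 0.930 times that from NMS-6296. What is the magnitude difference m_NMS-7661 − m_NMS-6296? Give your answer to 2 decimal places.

m_NMS-7661 − m_NMS-6296 = −2.5 log₁₀(F_NMS-7661/F_NMS-6296) = −2.5 log₁₀(0.930) = −2.5 × (-0.032) = 0.079.

0.08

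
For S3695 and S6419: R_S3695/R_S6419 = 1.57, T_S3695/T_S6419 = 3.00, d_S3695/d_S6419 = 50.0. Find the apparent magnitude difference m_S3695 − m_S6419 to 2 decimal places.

2.74

L_S3695/L_S6419 = (1.57)²(3.00)⁴ = 199.7.
F_S3695/F_S6419 = (L_S3695/L_S6419)/(d_S3695/d_S6419)² = 199.7/2500 = 0.07986.
m_S3695 − m_S6419 = −2.5 log₁₀(0.07986) = 2.74.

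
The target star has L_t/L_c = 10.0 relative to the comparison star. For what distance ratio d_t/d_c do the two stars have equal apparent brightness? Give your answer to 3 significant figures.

Equal flux requires L_t/d_t² = L_c/d_c², so d_t/d_c = √(L_t/L_c)
= √(10.0) = 3.162.

3.16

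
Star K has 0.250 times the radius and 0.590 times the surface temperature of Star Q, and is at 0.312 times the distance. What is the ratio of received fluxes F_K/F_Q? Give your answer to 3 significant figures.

0.0778

L_K/L_Q = (R_K/R_Q)²(T_K/T_Q)⁴ = (0.250)² × (0.590)⁴ = 0.007573.
F_K/F_Q = (L_K/L_Q)/(d_K/d_Q)² = 0.007573 / (0.312)² = 0.07780.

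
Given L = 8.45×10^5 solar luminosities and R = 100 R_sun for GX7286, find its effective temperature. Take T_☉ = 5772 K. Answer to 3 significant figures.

T/T_☉ = (L/L_☉)^(1/4) / (R/R_☉)^(1/2)
T = 5772 × (8.45×10^5)^(1/4) / √(100) = 5772 × 30.32 / 10.00 = 1.750×10^4 K.

1.75×10^4 K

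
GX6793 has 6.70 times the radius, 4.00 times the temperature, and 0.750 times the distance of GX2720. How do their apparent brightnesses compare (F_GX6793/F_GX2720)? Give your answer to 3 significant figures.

2.04×10^4

L_GX6793/L_GX2720 = (R_GX6793/R_GX2720)²(T_GX6793/T_GX2720)⁴ = (6.70)² × (4.00)⁴ = 1.149×10^4.
F_GX6793/F_GX2720 = (L_GX6793/L_GX2720)/(d_GX6793/d_GX2720)² = 1.149×10^4 / (0.750)² = 2.043×10^4.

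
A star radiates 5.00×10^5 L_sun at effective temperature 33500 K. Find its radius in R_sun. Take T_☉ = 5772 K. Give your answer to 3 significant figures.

21.0 R_sun

R/R_☉ = √(L/L_☉) / (T/T_☉)² = √(5.00×10^5) / (5.804)²
       = 707.1 / 33.69 = 20.99.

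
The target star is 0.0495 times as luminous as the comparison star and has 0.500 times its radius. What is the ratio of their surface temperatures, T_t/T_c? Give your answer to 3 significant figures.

L ∝ R²T⁴ gives T ∝ (L/R²)^(1/4), so
T_t/T_c = (0.0495 / 0.500²)^(1/4) = (0.1980)^(1/4) = 0.6671.

0.667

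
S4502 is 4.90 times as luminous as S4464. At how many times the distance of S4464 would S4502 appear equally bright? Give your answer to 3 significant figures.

2.21

Equal flux requires L_S4502/d_S4502² = L_S4464/d_S4464², so d_S4502/d_S4464 = √(L_S4502/L_S4464)
= √(4.90) = 2.214.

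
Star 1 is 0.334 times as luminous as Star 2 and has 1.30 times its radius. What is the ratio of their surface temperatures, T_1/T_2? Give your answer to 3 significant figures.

L ∝ R²T⁴ gives T ∝ (L/R²)^(1/4), so
T_1/T_2 = (0.334 / 1.30²)^(1/4) = (0.1976)^(1/4) = 0.6668.

0.667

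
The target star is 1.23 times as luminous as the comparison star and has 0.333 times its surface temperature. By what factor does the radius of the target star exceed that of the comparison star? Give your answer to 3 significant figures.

L ∝ R²T⁴ gives R ∝ √L / T², so
R_t/R_c = √(1.23) / (0.333)² = 1.109 / 0.1109 = 10.00.

10.0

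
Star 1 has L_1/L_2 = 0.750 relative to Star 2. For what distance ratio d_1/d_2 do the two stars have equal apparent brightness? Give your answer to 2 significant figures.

Equal flux requires L_1/d_1² = L_2/d_2², so d_1/d_2 = √(L_1/L_2)
= √(0.750) = 0.8660.

0.87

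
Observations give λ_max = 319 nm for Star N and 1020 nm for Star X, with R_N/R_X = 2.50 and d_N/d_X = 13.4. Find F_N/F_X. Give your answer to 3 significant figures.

Wien's law: T_N/T_X = λ_X/λ_N = 1020/319 = 3.197.
L_N/L_X = (R_N/R_X)²(T_N/T_X)⁴ = (2.50)²(3.197)⁴ = 653.3.
F_N/F_X = (L_N/L_X)/(d_N/d_X)² = 653.3/(13.4)² = 3.638.

3.64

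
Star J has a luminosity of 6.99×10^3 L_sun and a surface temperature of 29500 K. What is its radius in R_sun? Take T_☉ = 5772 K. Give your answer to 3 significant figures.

R/R_☉ = √(L/L_☉) / (T/T_☉)² = √(6.99×10^3) / (5.111)²
       = 83.61 / 26.12 = 3.201.

3.20 R_sun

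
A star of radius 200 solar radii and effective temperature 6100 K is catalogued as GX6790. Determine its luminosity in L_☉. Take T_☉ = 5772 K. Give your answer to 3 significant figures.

L/L_☉ = (R/R_☉)² (T/T_☉)⁴ = (200)² × (6100/5772)⁴
       = 4.000×10^4 × (1.057)⁴ = 4.000×10^4 × 1.247 = 4.990×10^4.

4.99×10^4 L_☉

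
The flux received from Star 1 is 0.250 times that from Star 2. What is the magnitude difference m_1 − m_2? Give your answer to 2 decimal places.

m_1 − m_2 = −2.5 log₁₀(F_1/F_2) = −2.5 log₁₀(0.250) = −2.5 × (-0.602) = 1.505.

1.51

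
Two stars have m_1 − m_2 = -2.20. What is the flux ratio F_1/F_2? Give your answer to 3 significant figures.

7.59

F_1/F_2 = 10^(−(m_1 − m_2)/2.5) = 10^(2.20/2.5) = 10^0.880 = 7.586.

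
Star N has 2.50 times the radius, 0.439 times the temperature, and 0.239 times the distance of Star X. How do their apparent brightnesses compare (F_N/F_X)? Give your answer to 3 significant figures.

4.06

L_N/L_X = (R_N/R_X)²(T_N/T_X)⁴ = (2.50)² × (0.439)⁴ = 0.2321.
F_N/F_X = (L_N/L_X)/(d_N/d_X)² = 0.2321 / (0.239)² = 4.064.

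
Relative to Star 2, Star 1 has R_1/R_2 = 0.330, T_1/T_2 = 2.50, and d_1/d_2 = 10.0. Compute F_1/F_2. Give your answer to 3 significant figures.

0.0425

L_1/L_2 = (R_1/R_2)²(T_1/T_2)⁴ = (0.330)² × (2.50)⁴ = 4.254.
F_1/F_2 = (L_1/L_2)/(d_1/d_2)² = 4.254 / (10.0)² = 0.04254.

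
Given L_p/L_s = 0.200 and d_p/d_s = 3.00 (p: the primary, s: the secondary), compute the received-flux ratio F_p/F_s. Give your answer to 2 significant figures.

F = L/(4πd²), so F_p/F_s = (L_p/L_s) / (d_p/d_s)²
= 0.200 / (3.00)² = 0.200 / 9.000 = 0.02222.

0.022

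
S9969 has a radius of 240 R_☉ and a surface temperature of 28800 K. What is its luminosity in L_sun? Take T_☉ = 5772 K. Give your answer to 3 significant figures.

3.57×10^7 L_sun

L/L_☉ = (R/R_☉)² (T/T_☉)⁴ = (240)² × (28800/5772)⁴
       = 5.760×10^4 × (4.990)⁴ = 5.760×10^4 × 619.8 = 3.570×10^7.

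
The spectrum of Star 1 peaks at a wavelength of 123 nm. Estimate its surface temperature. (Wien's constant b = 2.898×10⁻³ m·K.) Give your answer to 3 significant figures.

2.36×10^4 K

T = b/λ_max = 2.898×10⁻³ / (123×10⁻⁹) = 2.356×10^4 K.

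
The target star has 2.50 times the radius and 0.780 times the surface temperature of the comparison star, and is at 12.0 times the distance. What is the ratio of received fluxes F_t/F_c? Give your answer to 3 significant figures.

L_t/L_c = (R_t/R_c)²(T_t/T_c)⁴ = (2.50)² × (0.780)⁴ = 2.313.
F_t/F_c = (L_t/L_c)/(d_t/d_c)² = 2.313 / (12.0)² = 0.01607.

0.0161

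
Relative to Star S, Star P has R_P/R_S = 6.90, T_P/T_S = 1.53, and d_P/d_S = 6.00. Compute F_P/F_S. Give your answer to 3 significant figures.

7.25

L_P/L_S = (R_P/R_S)²(T_P/T_S)⁴ = (6.90)² × (1.53)⁴ = 260.9.
F_P/F_S = (L_P/L_S)/(d_P/d_S)² = 260.9 / (6.00)² = 7.247.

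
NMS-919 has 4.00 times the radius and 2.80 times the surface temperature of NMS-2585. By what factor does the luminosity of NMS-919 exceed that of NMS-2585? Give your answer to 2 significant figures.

From the Stefan–Boltzmann law, L ∝ R²T⁴, so
L_NMS-919/L_NMS-2585 = (R_NMS-919/R_NMS-2585)² (T_NMS-919/T_NMS-2585)⁴ = (4.00)² × (2.80)⁴ = 16.00 × 61.47 = 983.4.

9.8×10^2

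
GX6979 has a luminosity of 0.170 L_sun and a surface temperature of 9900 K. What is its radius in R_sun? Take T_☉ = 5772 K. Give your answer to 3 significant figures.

R/R_☉ = √(L/L_☉) / (T/T_☉)² = √(0.170) / (1.715)²
       = 0.4123 / 2.942 = 0.1402.

0.140 R_sun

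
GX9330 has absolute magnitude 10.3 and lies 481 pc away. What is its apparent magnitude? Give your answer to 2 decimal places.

m = M + 5 log₁₀(d/10 pc) = 10.3 + 5 log₁₀(481/10)
  = 10.3 + 5 × 1.682 = 10.3 + 8.41 = 18.71.

18.71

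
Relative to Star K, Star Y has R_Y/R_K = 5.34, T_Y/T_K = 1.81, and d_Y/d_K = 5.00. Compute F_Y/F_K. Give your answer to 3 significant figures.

12.2

L_Y/L_K = (R_Y/R_K)²(T_Y/T_K)⁴ = (5.34)² × (1.81)⁴ = 306.1.
F_Y/F_K = (L_Y/L_K)/(d_Y/d_K)² = 306.1 / (5.00)² = 12.24.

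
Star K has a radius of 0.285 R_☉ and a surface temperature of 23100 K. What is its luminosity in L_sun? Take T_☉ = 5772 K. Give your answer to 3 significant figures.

L/L_☉ = (R/R_☉)² (T/T_☉)⁴ = (0.285)² × (23100/5772)⁴
       = 0.08122 × (4.002)⁴ = 0.08122 × 256.5 = 20.84.

20.8 L_sun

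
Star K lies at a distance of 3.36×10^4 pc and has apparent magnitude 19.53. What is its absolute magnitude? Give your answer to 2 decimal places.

M = m − 5 log₁₀(d/10 pc) = 19.53 − 5 log₁₀(3.36×10^4/10)
  = 19.53 − 5 × 3.526 = 19.53 − 17.63 = 1.90.

1.90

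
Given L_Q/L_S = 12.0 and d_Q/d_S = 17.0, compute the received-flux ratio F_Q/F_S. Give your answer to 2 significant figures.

F = L/(4πd²), so F_Q/F_S = (L_Q/L_S) / (d_Q/d_S)²
= 12.0 / (17.0)² = 12.0 / 289.0 = 0.04152.

0.042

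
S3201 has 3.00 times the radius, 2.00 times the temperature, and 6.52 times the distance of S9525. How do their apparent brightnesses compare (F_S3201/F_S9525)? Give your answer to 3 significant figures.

3.39

L_S3201/L_S9525 = (R_S3201/R_S9525)²(T_S3201/T_S9525)⁴ = (3.00)² × (2.00)⁴ = 144.0.
F_S3201/F_S9525 = (L_S3201/L_S9525)/(d_S3201/d_S9525)² = 144.0 / (6.52)² = 3.387.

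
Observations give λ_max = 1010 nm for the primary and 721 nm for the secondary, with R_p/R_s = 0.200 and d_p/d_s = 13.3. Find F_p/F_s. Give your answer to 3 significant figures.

Wien's law: T_p/T_s = λ_s/λ_p = 721/1010 = 0.7139.
L_p/L_s = (R_p/R_s)²(T_p/T_s)⁴ = (0.200)²(0.7139)⁴ = 0.01039.
F_p/F_s = (L_p/L_s)/(d_p/d_s)² = 0.01039/(13.3)² = 5.872×10^-5.

5.87×10^-5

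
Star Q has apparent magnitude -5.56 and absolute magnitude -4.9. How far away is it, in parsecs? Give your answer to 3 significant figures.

m − M = 5 log₁₀(d/10 pc)
-5.56 − (-4.9) = -0.66 = 5 log₁₀(d/10)
d = 10 × 10^(-0.66/5) = 10 × 10^-0.132 = 7.379 pc.

7.38 pc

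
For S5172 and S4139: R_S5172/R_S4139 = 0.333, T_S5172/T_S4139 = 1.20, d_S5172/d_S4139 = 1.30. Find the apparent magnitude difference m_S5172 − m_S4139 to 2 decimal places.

L_S5172/L_S4139 = (0.333)²(1.20)⁴ = 0.2299.
F_S5172/F_S4139 = (L_S5172/L_S4139)/(d_S5172/d_S4139)² = 0.2299/1.690 = 0.1361.
m_S5172 − m_S4139 = −2.5 log₁₀(0.1361) = 2.17.

2.17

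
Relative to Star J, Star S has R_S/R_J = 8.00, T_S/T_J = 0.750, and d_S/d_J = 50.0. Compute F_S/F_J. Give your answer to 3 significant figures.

0.00810

L_S/L_J = (R_S/R_J)²(T_S/T_J)⁴ = (8.00)² × (0.750)⁴ = 20.25.
F_S/F_J = (L_S/L_J)/(d_S/d_J)² = 20.25 / (50.0)² = 0.008100.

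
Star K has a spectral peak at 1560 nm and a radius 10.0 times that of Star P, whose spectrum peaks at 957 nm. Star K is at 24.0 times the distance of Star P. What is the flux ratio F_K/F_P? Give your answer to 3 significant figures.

0.0246

Wien's law: T_K/T_P = λ_P/λ_K = 957/1560 = 0.6135.
L_K/L_P = (R_K/R_P)²(T_K/T_P)⁴ = (10.0)²(0.6135)⁴ = 14.16.
F_K/F_P = (L_K/L_P)/(d_K/d_P)² = 14.16/(24.0)² = 0.02459.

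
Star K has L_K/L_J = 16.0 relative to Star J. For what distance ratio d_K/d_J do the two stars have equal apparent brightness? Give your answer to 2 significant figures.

4.0

Equal flux requires L_K/d_K² = L_J/d_J², so d_K/d_J = √(L_K/L_J)
= √(16.0) = 4.000.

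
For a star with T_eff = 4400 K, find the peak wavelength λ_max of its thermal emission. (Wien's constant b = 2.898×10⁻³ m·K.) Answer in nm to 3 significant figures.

λ_max = b/T = 2.898×10⁻³ / 4400 = 6.59×10^-7 m = 658.6 nm.

659 nm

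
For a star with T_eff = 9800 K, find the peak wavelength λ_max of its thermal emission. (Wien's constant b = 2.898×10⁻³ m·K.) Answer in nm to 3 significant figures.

λ_max = b/T = 2.898×10⁻³ / 9800 = 2.96×10^-7 m = 295.7 nm.

296 nm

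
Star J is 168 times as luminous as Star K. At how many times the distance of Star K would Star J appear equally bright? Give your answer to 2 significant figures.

13

Equal flux requires L_J/d_J² = L_K/d_K², so d_J/d_K = √(L_J/L_K)
= √(168) = 12.96.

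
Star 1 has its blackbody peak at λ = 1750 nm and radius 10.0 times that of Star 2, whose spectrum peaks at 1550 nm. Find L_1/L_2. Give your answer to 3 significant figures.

61.5

Wien's law gives T ∝ 1/λ_max, so T_1/T_2 = λ_2/λ_1 = 1550/1750 = 0.8857.
Then L ∝ R²T⁴ gives L_1/L_2 = (10.0)² × (0.8857)⁴ = 100.0 × 0.6154 = 61.54.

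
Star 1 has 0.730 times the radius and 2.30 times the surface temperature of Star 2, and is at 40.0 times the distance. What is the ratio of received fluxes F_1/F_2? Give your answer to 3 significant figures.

L_1/L_2 = (R_1/R_2)²(T_1/T_2)⁴ = (0.730)² × (2.30)⁴ = 14.91.
F_1/F_2 = (L_1/L_2)/(d_1/d_2)² = 14.91 / (40.0)² = 0.009320.

0.00932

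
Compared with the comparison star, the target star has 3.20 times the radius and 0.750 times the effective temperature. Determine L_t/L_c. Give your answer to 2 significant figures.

From the Stefan–Boltzmann law, L ∝ R²T⁴, so
L_t/L_c = (R_t/R_c)² (T_t/T_c)⁴ = (3.20)² × (0.750)⁴ = 10.24 × 0.3164 = 3.240.

3.2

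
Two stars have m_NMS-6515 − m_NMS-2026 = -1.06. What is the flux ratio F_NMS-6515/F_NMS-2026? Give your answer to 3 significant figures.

F_NMS-6515/F_NMS-2026 = 10^(−(m_NMS-6515 − m_NMS-2026)/2.5) = 10^(1.06/2.5) = 10^0.424 = 2.655.

2.65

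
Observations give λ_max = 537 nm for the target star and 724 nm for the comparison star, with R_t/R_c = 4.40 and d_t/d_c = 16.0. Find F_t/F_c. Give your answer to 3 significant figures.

Wien's law: T_t/T_c = λ_c/λ_t = 724/537 = 1.348.
L_t/L_c = (R_t/R_c)²(T_t/T_c)⁴ = (4.40)²(1.348)⁴ = 63.97.
F_t/F_c = (L_t/L_c)/(d_t/d_c)² = 63.97/(16.0)² = 0.2499.

0.250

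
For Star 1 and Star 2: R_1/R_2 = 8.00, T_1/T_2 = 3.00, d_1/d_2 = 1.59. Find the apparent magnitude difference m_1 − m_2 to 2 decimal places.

-8.28

L_1/L_2 = (8.00)²(3.00)⁴ = 5184.
F_1/F_2 = (L_1/L_2)/(d_1/d_2)² = 5184/2.528 = 2051.
m_1 − m_2 = −2.5 log₁₀(2051) = -8.28.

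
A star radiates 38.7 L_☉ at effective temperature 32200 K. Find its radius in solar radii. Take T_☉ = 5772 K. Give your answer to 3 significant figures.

R/R_☉ = √(L/L_☉) / (T/T_☉)² = √(38.7) / (5.579)²
       = 6.221 / 31.12 = 0.1999.

0.200 solar radii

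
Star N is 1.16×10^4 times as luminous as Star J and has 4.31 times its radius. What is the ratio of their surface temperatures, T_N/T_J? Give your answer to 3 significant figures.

L ∝ R²T⁴ gives T ∝ (L/R²)^(1/4), so
T_N/T_J = (1.16×10^4 / 4.31²)^(1/4) = (624.5)^(1/4) = 4.999.

5.00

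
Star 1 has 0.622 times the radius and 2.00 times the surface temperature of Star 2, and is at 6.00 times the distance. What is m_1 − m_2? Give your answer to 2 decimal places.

1.91

L_1/L_2 = (0.622)²(2.00)⁴ = 6.190.
F_1/F_2 = (L_1/L_2)/(d_1/d_2)² = 6.190/36.00 = 0.1719.
m_1 − m_2 = −2.5 log₁₀(0.1719) = 1.91.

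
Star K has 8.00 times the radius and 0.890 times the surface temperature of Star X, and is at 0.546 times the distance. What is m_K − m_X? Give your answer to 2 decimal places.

-5.32

L_K/L_X = (8.00)²(0.890)⁴ = 40.16.
F_K/F_X = (L_K/L_X)/(d_K/d_X)² = 40.16/0.2981 = 134.7.
m_K − m_X = −2.5 log₁₀(134.7) = -5.32.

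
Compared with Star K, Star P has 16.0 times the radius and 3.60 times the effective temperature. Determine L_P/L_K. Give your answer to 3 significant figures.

4.30×10^4

From the Stefan–Boltzmann law, L ∝ R²T⁴, so
L_P/L_K = (R_P/R_K)² (T_P/T_K)⁴ = (16.0)² × (3.60)⁴ = 256.0 × 168.0 = 4.300×10^4.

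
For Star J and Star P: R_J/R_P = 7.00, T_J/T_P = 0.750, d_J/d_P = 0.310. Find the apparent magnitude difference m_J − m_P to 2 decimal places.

-5.52

L_J/L_P = (7.00)²(0.750)⁴ = 15.50.
F_J/F_P = (L_J/L_P)/(d_J/d_P)² = 15.50/0.09610 = 161.3.
m_J − m_P = −2.5 log₁₀(161.3) = -5.52.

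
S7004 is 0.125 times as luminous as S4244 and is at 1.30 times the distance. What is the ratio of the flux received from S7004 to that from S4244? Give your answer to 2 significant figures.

F = L/(4πd²), so F_S7004/F_S4244 = (L_S7004/L_S4244) / (d_S7004/d_S4244)²
= 0.125 / (1.30)² = 0.125 / 1.690 = 0.07396.

0.074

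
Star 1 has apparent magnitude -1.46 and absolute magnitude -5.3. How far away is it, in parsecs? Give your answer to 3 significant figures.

58.6 pc

m − M = 5 log₁₀(d/10 pc)
-1.46 − (-5.3) = 3.84 = 5 log₁₀(d/10)
d = 10 × 10^(3.84/5) = 10 × 10^0.768 = 58.61 pc.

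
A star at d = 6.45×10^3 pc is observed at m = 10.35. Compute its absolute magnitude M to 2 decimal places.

M = m − 5 log₁₀(d/10 pc) = 10.35 − 5 log₁₀(6.45×10^3/10)
  = 10.35 − 5 × 2.810 = 10.35 − 14.05 = -3.70.

-3.70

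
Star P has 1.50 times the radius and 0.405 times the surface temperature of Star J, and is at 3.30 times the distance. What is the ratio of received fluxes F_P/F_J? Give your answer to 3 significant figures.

0.00556

L_P/L_J = (R_P/R_J)²(T_P/T_J)⁴ = (1.50)² × (0.405)⁴ = 0.06053.
F_P/F_J = (L_P/L_J)/(d_P/d_J)² = 0.06053 / (3.30)² = 0.005559.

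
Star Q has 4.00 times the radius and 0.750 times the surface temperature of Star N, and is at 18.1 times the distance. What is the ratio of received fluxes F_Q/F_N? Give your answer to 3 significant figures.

0.0155

L_Q/L_N = (R_Q/R_N)²(T_Q/T_N)⁴ = (4.00)² × (0.750)⁴ = 5.062.
F_Q/F_N = (L_Q/L_N)/(d_Q/d_N)² = 5.062 / (18.1)² = 0.01545.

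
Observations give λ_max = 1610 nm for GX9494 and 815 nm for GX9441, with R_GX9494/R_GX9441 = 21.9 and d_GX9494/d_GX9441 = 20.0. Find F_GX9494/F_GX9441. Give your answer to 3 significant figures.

Wien's law: T_GX9494/T_GX9441 = λ_GX9441/λ_GX9494 = 815/1610 = 0.5062.
L_GX9494/L_GX9441 = (R_GX9494/R_GX9441)²(T_GX9494/T_GX9441)⁴ = (21.9)²(0.5062)⁴ = 31.49.
F_GX9494/F_GX9441 = (L_GX9494/L_GX9441)/(d_GX9494/d_GX9441)² = 31.49/(20.0)² = 0.07873.

0.0787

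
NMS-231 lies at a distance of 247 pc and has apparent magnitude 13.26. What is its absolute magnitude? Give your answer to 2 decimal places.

6.30

M = m − 5 log₁₀(d/10 pc) = 13.26 − 5 log₁₀(247/10)
  = 13.26 − 5 × 1.393 = 13.26 − 6.96 = 6.30.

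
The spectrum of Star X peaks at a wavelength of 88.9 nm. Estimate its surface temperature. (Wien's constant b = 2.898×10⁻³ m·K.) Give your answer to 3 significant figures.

3.26×10^4 K

T = b/λ_max = 2.898×10⁻³ / (88.9×10⁻⁹) = 3.260×10^4 K.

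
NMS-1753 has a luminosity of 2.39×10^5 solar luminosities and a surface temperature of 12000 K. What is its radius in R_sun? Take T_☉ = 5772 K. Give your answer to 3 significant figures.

113 R_sun

R/R_☉ = √(L/L_☉) / (T/T_☉)² = √(2.39×10^5) / (2.079)²
       = 488.9 / 4.322 = 113.1.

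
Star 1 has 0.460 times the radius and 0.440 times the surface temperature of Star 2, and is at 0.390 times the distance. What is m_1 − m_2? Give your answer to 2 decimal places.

L_1/L_2 = (0.460)²(0.440)⁴ = 0.007931.
F_1/F_2 = (L_1/L_2)/(d_1/d_2)² = 0.007931/0.1521 = 0.05214.
m_1 − m_2 = −2.5 log₁₀(0.05214) = 3.21.

3.21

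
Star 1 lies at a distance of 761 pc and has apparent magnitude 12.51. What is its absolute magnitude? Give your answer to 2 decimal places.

M = m − 5 log₁₀(d/10 pc) = 12.51 − 5 log₁₀(761/10)
  = 12.51 − 5 × 1.881 = 12.51 − 9.41 = 3.10.

3.10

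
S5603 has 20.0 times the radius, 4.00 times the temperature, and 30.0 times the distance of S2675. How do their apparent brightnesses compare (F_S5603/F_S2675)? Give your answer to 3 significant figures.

L_S5603/L_S2675 = (R_S5603/R_S2675)²(T_S5603/T_S2675)⁴ = (20.0)² × (4.00)⁴ = 1.024×10^5.
F_S5603/F_S2675 = (L_S5603/L_S2675)/(d_S5603/d_S2675)² = 1.024×10^5 / (30.0)² = 113.8.

114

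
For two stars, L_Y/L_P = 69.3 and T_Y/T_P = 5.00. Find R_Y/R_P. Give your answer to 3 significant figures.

0.333

L ∝ R²T⁴ gives R ∝ √L / T², so
R_Y/R_P = √(69.3) / (5.00)² = 8.325 / 25.00 = 0.3330.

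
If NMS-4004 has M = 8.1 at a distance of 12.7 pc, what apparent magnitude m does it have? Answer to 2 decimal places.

8.62

m = M + 5 log₁₀(d/10 pc) = 8.1 + 5 log₁₀(12.7/10)
  = 8.1 + 5 × 0.104 = 8.1 + 0.52 = 8.62.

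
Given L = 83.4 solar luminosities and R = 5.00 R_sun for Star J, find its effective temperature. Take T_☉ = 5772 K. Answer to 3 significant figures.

T/T_☉ = (L/L_☉)^(1/4) / (R/R_☉)^(1/2)
T = 5772 × (83.4)^(1/4) / √(5.00) = 5772 × 3.022 / 2.236 = 7801 K.

7.80×10^3 K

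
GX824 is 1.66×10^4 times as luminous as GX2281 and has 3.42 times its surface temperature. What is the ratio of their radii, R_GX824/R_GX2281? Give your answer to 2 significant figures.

L ∝ R²T⁴ gives R ∝ √L / T², so
R_GX824/R_GX2281 = √(1.66×10^4) / (3.42)² = 128.8 / 11.70 = 11.02.

11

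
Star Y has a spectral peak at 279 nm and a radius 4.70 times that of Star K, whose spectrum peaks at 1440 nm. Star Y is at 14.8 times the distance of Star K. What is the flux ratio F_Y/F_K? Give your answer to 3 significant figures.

71.6

Wien's law: T_Y/T_K = λ_K/λ_Y = 1440/279 = 5.161.
L_Y/L_K = (R_Y/R_K)²(T_Y/T_K)⁴ = (4.70)²(5.161)⁴ = 1.568×10^4.
F_Y/F_K = (L_Y/L_K)/(d_Y/d_K)² = 1.568×10^4/(14.8)² = 71.57.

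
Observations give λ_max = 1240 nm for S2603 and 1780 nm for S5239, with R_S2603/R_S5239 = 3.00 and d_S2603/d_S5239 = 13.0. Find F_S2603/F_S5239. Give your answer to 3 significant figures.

Wien's law: T_S2603/T_S5239 = λ_S5239/λ_S2603 = 1780/1240 = 1.435.
L_S2603/L_S5239 = (R_S2603/R_S5239)²(T_S2603/T_S5239)⁴ = (3.00)²(1.435)⁴ = 38.22.
F_S2603/F_S5239 = (L_S2603/L_S5239)/(d_S2603/d_S5239)² = 38.22/(13.0)² = 0.2261.

0.226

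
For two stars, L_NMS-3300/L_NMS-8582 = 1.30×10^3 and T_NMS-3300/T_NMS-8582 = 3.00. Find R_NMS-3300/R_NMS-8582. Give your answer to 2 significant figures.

L ∝ R²T⁴ gives R ∝ √L / T², so
R_NMS-3300/R_NMS-8582 = √(1.30×10^3) / (3.00)² = 36.06 / 9.000 = 4.006.

4.0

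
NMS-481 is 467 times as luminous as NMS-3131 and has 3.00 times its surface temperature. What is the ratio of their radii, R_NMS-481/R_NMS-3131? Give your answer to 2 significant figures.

L ∝ R²T⁴ gives R ∝ √L / T², so
R_NMS-481/R_NMS-3131 = √(467) / (3.00)² = 21.61 / 9.000 = 2.401.

2.4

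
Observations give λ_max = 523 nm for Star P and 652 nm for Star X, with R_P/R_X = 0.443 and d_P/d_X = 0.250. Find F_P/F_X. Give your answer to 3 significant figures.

7.58

Wien's law: T_P/T_X = λ_X/λ_P = 652/523 = 1.247.
L_P/L_X = (R_P/R_X)²(T_P/T_X)⁴ = (0.443)²(1.247)⁴ = 0.4740.
F_P/F_X = (L_P/L_X)/(d_P/d_X)² = 0.4740/(0.250)² = 7.584.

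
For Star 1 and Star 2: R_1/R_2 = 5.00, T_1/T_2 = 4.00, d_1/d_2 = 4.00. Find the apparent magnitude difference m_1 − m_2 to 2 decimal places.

-6.51

L_1/L_2 = (5.00)²(4.00)⁴ = 6400.
F_1/F_2 = (L_1/L_2)/(d_1/d_2)² = 6400/16.00 = 400.0.
m_1 − m_2 = −2.5 log₁₀(400.0) = -6.51.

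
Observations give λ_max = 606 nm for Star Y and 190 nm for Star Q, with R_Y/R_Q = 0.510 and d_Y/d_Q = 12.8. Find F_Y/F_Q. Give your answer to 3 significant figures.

Wien's law: T_Y/T_Q = λ_Q/λ_Y = 190/606 = 0.3135.
L_Y/L_Q = (R_Y/R_Q)²(T_Y/T_Q)⁴ = (0.510)²(0.3135)⁴ = 0.002513.
F_Y/F_Q = (L_Y/L_Q)/(d_Y/d_Q)² = 0.002513/(12.8)² = 1.534×10^-5.

1.53×10^-5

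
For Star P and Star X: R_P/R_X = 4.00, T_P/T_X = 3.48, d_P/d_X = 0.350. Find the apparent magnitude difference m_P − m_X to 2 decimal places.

-10.71

L_P/L_X = (4.00)²(3.48)⁴ = 2347.
F_P/F_X = (L_P/L_X)/(d_P/d_X)² = 2347/0.1225 = 1.916×10^4.
m_P − m_X = −2.5 log₁₀(1.916×10^4) = -10.71.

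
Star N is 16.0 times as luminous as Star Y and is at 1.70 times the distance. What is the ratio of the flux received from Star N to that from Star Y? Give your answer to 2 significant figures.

5.5

F = L/(4πd²), so F_N/F_Y = (L_N/L_Y) / (d_N/d_Y)²
= 16.0 / (1.70)² = 16.0 / 2.890 = 5.536.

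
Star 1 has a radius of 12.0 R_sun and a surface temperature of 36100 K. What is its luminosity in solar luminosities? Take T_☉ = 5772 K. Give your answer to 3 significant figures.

L/L_☉ = (R/R_☉)² (T/T_☉)⁴ = (12.0)² × (36100/5772)⁴
       = 144.0 × (6.254)⁴ = 144.0 × 1530 = 2.203×10^5.

2.20×10^5 solar luminosities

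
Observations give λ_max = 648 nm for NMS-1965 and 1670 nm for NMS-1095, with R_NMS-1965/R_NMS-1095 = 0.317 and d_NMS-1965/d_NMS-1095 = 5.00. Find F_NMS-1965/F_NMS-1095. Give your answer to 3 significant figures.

Wien's law: T_NMS-1965/T_NMS-1095 = λ_NMS-1095/λ_NMS-1965 = 1670/648 = 2.577.
L_NMS-1965/L_NMS-1095 = (R_NMS-1965/R_NMS-1095)²(T_NMS-1965/T_NMS-1095)⁴ = (0.317)²(2.577)⁴ = 4.433.
F_NMS-1965/F_NMS-1095 = (L_NMS-1965/L_NMS-1095)/(d_NMS-1965/d_NMS-1095)² = 4.433/(5.00)² = 0.1773.

0.177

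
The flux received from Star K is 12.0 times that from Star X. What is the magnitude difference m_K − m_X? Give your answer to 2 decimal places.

m_K − m_X = −2.5 log₁₀(F_K/F_X) = −2.5 log₁₀(12.0) = −2.5 × (1.079) = -2.698.

-2.70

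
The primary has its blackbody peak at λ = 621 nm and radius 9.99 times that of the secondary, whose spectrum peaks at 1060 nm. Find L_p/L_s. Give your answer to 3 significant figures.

Wien's law gives T ∝ 1/λ_max, so T_p/T_s = λ_s/λ_p = 1060/621 = 1.707.
Then L ∝ R²T⁴ gives L_p/L_s = (9.99)² × (1.707)⁴ = 99.80 × 8.489 = 847.2.

847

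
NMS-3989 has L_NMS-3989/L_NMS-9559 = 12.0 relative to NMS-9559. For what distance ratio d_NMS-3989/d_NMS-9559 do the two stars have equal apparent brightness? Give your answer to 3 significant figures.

3.46

Equal flux requires L_NMS-3989/d_NMS-3989² = L_NMS-9559/d_NMS-9559², so d_NMS-3989/d_NMS-9559 = √(L_NMS-3989/L_NMS-9559)
= √(12.0) = 3.464.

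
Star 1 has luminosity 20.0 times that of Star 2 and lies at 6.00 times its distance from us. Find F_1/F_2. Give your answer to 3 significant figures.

0.556

F = L/(4πd²), so F_1/F_2 = (L_1/L_2) / (d_1/d_2)²
= 20.0 / (6.00)² = 20.0 / 36.00 = 0.5556.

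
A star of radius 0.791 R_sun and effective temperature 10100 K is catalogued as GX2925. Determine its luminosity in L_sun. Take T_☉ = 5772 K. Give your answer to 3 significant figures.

5.87 L_sun

L/L_☉ = (R/R_☉)² (T/T_☉)⁴ = (0.791)² × (10100/5772)⁴
       = 0.6257 × (1.750)⁴ = 0.6257 × 9.375 = 5.866.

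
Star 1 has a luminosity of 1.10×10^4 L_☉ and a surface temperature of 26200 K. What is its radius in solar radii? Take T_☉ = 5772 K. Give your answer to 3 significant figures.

R/R_☉ = √(L/L_☉) / (T/T_☉)² = √(1.10×10^4) / (4.539)²
       = 104.9 / 20.60 = 5.090.

5.09 solar radii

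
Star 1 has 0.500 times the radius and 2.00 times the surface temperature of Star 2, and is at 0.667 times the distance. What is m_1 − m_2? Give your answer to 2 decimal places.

L_1/L_2 = (0.500)²(2.00)⁴ = 4.000.
F_1/F_2 = (L_1/L_2)/(d_1/d_2)² = 4.000/0.4449 = 8.991.
m_1 − m_2 = −2.5 log₁₀(8.991) = -2.38.

-2.38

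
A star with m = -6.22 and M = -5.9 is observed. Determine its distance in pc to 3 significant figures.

8.63 pc

m − M = 5 log₁₀(d/10 pc)
-6.22 − (-5.9) = -0.32 = 5 log₁₀(d/10)
d = 10 × 10^(-0.32/5) = 10 × 10^-0.064 = 8.630 pc.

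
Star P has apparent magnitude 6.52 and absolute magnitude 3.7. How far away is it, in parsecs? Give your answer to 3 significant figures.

m − M = 5 log₁₀(d/10 pc)
6.52 − (3.7) = 2.82 = 5 log₁₀(d/10)
d = 10 × 10^(2.82/5) = 10 × 10^0.564 = 36.64 pc.

36.6 pc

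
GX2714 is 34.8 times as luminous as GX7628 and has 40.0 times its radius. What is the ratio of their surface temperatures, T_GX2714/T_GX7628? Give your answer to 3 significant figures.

0.384

L ∝ R²T⁴ gives T ∝ (L/R²)^(1/4), so
T_GX2714/T_GX7628 = (34.8 / 40.0²)^(1/4) = (0.02175)^(1/4) = 0.3840.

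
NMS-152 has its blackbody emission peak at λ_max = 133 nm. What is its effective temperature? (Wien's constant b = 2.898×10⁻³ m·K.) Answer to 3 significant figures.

T = b/λ_max = 2.898×10⁻³ / (133×10⁻⁹) = 2.179×10^4 K.

2.18×10^4 K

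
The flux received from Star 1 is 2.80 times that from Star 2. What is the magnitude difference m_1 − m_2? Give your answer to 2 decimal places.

m_1 − m_2 = −2.5 log₁₀(F_1/F_2) = −2.5 log₁₀(2.80) = −2.5 × (0.447) = -1.118.

-1.12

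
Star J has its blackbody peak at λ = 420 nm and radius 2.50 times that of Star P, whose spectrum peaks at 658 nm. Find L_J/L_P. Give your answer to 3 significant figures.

37.7

Wien's law gives T ∝ 1/λ_max, so T_J/T_P = λ_P/λ_J = 658/420 = 1.567.
Then L ∝ R²T⁴ gives L_J/L_P = (2.50)² × (1.567)⁴ = 6.250 × 6.024 = 37.65.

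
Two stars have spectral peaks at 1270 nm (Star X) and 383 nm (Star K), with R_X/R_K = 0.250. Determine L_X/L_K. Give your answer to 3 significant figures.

5.17×10^-4

Wien's law gives T ∝ 1/λ_max, so T_X/T_K = λ_K/λ_X = 383/1270 = 0.3016.
Then L ∝ R²T⁴ gives L_X/L_K = (0.250)² × (0.3016)⁴ = 0.06250 × 0.008271 = 5.170×10^-4.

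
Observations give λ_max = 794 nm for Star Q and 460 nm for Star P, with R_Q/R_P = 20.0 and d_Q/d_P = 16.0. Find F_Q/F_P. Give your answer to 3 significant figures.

0.176

Wien's law: T_Q/T_P = λ_P/λ_Q = 460/794 = 0.5793.
L_Q/L_P = (R_Q/R_P)²(T_Q/T_P)⁴ = (20.0)²(0.5793)⁴ = 45.06.
F_Q/F_P = (L_Q/L_P)/(d_Q/d_P)² = 45.06/(16.0)² = 0.1760.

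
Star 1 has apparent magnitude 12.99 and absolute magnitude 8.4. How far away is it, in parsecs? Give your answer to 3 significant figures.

m − M = 5 log₁₀(d/10 pc)
12.99 − (8.4) = 4.59 = 5 log₁₀(d/10)
d = 10 × 10^(4.59/5) = 10 × 10^0.918 = 82.79 pc.

82.8 pc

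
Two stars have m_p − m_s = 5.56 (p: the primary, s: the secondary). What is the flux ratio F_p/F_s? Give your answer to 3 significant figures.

F_p/F_s = 10^(−(m_p − m_s)/2.5) = 10^(-5.56/2.5) = 10^-2.224 = 0.005970.

0.00597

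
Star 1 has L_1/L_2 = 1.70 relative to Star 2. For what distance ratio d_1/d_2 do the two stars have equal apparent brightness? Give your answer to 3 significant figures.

1.30

Equal flux requires L_1/d_1² = L_2/d_2², so d_1/d_2 = √(L_1/L_2)
= √(1.70) = 1.304.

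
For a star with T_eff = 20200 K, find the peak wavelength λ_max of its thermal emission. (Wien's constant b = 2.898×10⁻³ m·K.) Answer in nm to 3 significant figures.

λ_max = b/T = 2.898×10⁻³ / 20200 = 1.43×10^-7 m = 143.5 nm.

143 nm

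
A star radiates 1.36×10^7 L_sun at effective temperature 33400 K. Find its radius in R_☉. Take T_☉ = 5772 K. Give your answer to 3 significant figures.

110 R_☉

R/R_☉ = √(L/L_☉) / (T/T_☉)² = √(1.36×10^7) / (5.787)²
       = 3688 / 33.48 = 110.1.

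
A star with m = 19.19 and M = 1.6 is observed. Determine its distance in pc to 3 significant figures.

3.30×10^4 pc

m − M = 5 log₁₀(d/10 pc)
19.19 − (1.6) = 17.59 = 5 log₁₀(d/10)
d = 10 × 10^(17.59/5) = 10 × 10^3.518 = 3.296×10^4 pc.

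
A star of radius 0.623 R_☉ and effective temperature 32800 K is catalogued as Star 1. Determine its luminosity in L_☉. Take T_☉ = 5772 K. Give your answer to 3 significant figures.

L/L_☉ = (R/R_☉)² (T/T_☉)⁴ = (0.623)² × (32800/5772)⁴
       = 0.3881 × (5.683)⁴ = 0.3881 × 1043 = 404.7.

405 L_☉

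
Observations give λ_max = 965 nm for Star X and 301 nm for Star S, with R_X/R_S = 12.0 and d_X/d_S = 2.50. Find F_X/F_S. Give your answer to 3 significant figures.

Wien's law: T_X/T_S = λ_S/λ_X = 301/965 = 0.3119.
L_X/L_S = (R_X/R_S)²(T_X/T_S)⁴ = (12.0)²(0.3119)⁴ = 1.363.
F_X/F_S = (L_X/L_S)/(d_X/d_S)² = 1.363/(2.50)² = 0.2181.

0.218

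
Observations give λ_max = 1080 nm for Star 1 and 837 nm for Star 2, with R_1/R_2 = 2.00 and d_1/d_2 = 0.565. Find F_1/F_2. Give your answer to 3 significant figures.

4.52

Wien's law: T_1/T_2 = λ_2/λ_1 = 837/1080 = 0.7750.
L_1/L_2 = (R_1/R_2)²(T_1/T_2)⁴ = (2.00)²(0.7750)⁴ = 1.443.
F_1/F_2 = (L_1/L_2)/(d_1/d_2)² = 1.443/(0.565)² = 4.520.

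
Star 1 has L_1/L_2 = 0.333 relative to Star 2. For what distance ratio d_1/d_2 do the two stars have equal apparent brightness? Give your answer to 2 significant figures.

0.58

Equal flux requires L_1/d_1² = L_2/d_2², so d_1/d_2 = √(L_1/L_2)
= √(0.333) = 0.5771.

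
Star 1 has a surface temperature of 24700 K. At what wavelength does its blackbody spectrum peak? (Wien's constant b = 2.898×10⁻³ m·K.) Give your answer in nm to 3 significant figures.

λ_max = b/T = 2.898×10⁻³ / 24700 = 1.17×10^-7 m = 117.3 nm.

117 nm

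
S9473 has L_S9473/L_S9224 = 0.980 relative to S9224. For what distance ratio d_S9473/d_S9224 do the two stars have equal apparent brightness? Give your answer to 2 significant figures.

0.99

Equal flux requires L_S9473/d_S9473² = L_S9224/d_S9224², so d_S9473/d_S9224 = √(L_S9473/L_S9224)
= √(0.980) = 0.9899.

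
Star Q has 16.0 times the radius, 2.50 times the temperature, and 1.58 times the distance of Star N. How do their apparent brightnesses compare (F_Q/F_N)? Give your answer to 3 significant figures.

4.01×10^3

L_Q/L_N = (R_Q/R_N)²(T_Q/T_N)⁴ = (16.0)² × (2.50)⁴ = 1.000×10^4.
F_Q/F_N = (L_Q/L_N)/(d_Q/d_N)² = 1.000×10^4 / (1.58)² = 4006.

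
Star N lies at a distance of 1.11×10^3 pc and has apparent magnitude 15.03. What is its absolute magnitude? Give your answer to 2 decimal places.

4.80

M = m − 5 log₁₀(d/10 pc) = 15.03 − 5 log₁₀(1.11×10^3/10)
  = 15.03 − 5 × 2.045 = 15.03 − 10.23 = 4.80.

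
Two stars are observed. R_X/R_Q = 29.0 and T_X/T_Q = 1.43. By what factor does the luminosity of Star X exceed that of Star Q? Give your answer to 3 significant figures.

From the Stefan–Boltzmann law, L ∝ R²T⁴, so
L_X/L_Q = (R_X/R_Q)² (T_X/T_Q)⁴ = (29.0)² × (1.43)⁴ = 841.0 × 4.182 = 3517.

3.52×10^3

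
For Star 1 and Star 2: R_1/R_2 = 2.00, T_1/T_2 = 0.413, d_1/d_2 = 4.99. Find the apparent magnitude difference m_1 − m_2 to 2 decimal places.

L_1/L_2 = (2.00)²(0.413)⁴ = 0.1164.
F_1/F_2 = (L_1/L_2)/(d_1/d_2)² = 0.1164/24.90 = 0.004674.
m_1 − m_2 = −2.5 log₁₀(0.004674) = 5.83.

5.83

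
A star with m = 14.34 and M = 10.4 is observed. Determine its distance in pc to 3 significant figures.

61.4 pc

m − M = 5 log₁₀(d/10 pc)
14.34 − (10.4) = 3.94 = 5 log₁₀(d/10)
d = 10 × 10^(3.94/5) = 10 × 10^0.788 = 61.38 pc.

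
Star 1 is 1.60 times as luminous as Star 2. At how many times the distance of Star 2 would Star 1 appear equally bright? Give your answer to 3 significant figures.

Equal flux requires L_1/d_1² = L_2/d_2², so d_1/d_2 = √(L_1/L_2)
= √(1.60) = 1.265.

1.26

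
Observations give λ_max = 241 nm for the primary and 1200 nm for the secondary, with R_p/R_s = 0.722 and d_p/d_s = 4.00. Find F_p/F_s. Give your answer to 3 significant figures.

20.0

Wien's law: T_p/T_s = λ_s/λ_p = 1200/241 = 4.979.
L_p/L_s = (R_p/R_s)²(T_p/T_s)⁴ = (0.722)²(4.979)⁴ = 320.4.
F_p/F_s = (L_p/L_s)/(d_p/d_s)² = 320.4/(4.00)² = 20.03.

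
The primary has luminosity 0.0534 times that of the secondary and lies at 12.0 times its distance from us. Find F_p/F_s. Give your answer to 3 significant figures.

3.71×10^-4

F = L/(4πd²), so F_p/F_s = (L_p/L_s) / (d_p/d_s)²
= 0.0534 / (12.0)² = 0.0534 / 144.0 = 3.708×10^-4.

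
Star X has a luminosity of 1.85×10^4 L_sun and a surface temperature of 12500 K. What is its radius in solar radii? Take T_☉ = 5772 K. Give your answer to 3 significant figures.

R/R_☉ = √(L/L_☉) / (T/T_☉)² = √(1.85×10^4) / (2.166)²
       = 136.0 / 4.690 = 29.00.

29.0 solar radii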